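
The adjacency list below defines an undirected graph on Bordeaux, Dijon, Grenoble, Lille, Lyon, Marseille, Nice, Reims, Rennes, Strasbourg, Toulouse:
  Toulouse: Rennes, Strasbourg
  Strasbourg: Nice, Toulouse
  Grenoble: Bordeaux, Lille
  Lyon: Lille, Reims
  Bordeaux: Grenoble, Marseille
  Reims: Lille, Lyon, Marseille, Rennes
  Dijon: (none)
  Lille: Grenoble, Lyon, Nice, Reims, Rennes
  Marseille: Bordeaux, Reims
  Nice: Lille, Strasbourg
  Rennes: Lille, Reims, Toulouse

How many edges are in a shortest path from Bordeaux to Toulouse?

4

Distance 0: Bordeaux.
Distance 1: Grenoble, Marseille.
Distance 2: Lille, Reims.
Distance 3: Lyon, Nice, Rennes.
Distance 4: Strasbourg, Toulouse — contains Toulouse.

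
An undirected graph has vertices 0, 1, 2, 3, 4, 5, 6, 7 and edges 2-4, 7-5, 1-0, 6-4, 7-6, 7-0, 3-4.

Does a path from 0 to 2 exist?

Yes

Explore from 0.
Distance 1: reach 1, 7.
Distance 2: reach 5, 6.
Distance 3: reach 4.
Distance 4: reach 2, 3.
Found 2.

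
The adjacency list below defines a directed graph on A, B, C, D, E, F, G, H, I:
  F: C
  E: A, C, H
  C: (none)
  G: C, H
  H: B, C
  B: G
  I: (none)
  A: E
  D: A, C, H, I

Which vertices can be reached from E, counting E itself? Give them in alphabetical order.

Start at E.
Its neighbours: A, C, H.
Then their neighbours: B.
Then next layer: G.
Nothing further is reachable.

A, B, C, E, G, H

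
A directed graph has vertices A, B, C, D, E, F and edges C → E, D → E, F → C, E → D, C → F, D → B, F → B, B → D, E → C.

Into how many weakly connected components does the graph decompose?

2

From A: component {A}.
From B: component {B, C, D, E, F}.
That's 2 components.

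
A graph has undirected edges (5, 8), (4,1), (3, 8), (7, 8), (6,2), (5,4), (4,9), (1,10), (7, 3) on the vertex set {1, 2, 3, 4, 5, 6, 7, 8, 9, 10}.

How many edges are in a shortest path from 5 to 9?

Distance 0: 5.
Distance 1: 4, 8.
Distance 2: 1, 3, 7, 9 — contains 9.

2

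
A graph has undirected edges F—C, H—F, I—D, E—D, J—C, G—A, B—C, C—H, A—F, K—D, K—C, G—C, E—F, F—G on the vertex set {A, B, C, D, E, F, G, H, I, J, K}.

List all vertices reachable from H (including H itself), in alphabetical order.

Start at H.
Its neighbours: C, F.
Then their neighbours: A, B, E, G, J, K.
Then next layer: D.
Then next layer: I.
Every vertex is now reached.

A, B, C, D, E, F, G, H, I, J, K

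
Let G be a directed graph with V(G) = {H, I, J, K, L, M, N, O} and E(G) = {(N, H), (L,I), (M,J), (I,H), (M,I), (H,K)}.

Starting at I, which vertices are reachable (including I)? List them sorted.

Start at I.
Its neighbours: H.
Then their neighbours: K.
Nothing further is reachable.

H, I, K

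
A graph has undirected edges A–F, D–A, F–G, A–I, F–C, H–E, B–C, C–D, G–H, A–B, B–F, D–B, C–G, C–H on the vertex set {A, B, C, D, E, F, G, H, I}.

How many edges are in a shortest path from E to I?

5

Distance 0: E.
Distance 1: H.
Distance 2: C, G.
Distance 3: B, D, F.
Distance 4: A.
Distance 5: I — contains I.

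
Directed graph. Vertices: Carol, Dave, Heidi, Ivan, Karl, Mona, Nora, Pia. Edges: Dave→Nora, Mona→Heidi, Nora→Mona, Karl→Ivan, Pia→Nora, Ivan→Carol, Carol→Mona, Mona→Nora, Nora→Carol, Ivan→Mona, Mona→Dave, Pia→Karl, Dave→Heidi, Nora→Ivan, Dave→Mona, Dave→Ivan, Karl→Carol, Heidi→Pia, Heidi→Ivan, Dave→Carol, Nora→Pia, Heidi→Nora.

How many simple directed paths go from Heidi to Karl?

Heidi→Ivan→Carol→Mona→Dave→Nora→Pia→Karl
Heidi→Ivan→Carol→Mona→Nora→Pia→Karl
Heidi→Ivan→Mona→Dave→Nora→Pia→Karl
Heidi→Ivan→Mona→Nora→Pia→Karl
Heidi→Nora→Pia→Karl
Heidi→Pia→Karl

6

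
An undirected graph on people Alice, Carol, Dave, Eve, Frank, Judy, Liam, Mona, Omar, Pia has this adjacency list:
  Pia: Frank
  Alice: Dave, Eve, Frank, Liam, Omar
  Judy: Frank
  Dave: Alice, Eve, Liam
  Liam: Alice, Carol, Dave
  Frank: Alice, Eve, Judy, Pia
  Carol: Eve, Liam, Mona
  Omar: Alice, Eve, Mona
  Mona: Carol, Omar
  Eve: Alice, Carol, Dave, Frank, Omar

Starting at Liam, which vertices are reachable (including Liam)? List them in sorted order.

Alice, Carol, Dave, Eve, Frank, Judy, Liam, Mona, Omar, Pia

Start at Liam.
Its neighbours: Alice, Carol, Dave.
Then their neighbours: Eve, Frank, Mona, Omar.
Then next layer: Judy, Pia.
Every vertex is now reached.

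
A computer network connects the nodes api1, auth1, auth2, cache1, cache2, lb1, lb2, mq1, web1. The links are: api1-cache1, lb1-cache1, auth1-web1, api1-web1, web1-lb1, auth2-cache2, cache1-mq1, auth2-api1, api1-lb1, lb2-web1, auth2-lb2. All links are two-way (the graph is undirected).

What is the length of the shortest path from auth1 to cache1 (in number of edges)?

3

Distance 0: auth1.
Distance 1: web1.
Distance 2: api1, lb1, lb2.
Distance 3: auth2, cache1 — contains cache1.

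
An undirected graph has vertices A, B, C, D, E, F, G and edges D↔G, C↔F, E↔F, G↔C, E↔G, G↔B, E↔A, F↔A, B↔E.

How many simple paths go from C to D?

C–F–A–E–B–G–D
C–F–A–E–G–D
C–F–E–B–G–D
C–F–E–G–D
C–G–D

5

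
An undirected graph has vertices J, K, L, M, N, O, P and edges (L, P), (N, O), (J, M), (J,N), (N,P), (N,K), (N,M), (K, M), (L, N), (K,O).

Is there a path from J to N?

Explore from J.
Distance 1: reach M, N.
Found N.

Yes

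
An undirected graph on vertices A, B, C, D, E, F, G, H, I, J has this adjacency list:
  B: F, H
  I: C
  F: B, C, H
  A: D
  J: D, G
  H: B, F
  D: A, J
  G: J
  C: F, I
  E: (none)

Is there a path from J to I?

Explore from J.
Distance 1: reach D, G.
Distance 2: reach A.
The search is exhausted without reaching I; it lies in a different component.

No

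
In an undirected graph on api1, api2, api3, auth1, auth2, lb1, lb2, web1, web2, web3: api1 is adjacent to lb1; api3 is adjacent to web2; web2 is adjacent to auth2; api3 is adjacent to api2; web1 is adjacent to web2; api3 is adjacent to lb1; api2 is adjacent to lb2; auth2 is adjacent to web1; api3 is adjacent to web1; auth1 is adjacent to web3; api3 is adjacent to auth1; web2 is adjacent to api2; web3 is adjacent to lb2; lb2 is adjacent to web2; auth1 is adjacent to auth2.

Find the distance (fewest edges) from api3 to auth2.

Distance 0: api3.
Distance 1: api2, auth1, lb1, web1, web2.
Distance 2: api1, auth2, lb2, web3 — contains auth2.

2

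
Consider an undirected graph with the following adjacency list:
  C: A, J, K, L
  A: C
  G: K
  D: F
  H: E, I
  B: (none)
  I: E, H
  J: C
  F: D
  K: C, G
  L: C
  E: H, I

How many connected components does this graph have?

4

From A: component {A, C, G, J, K, L}.
From B: component {B}.
From D: component {D, F}.
From E: component {E, H, I}.
That's 4 components.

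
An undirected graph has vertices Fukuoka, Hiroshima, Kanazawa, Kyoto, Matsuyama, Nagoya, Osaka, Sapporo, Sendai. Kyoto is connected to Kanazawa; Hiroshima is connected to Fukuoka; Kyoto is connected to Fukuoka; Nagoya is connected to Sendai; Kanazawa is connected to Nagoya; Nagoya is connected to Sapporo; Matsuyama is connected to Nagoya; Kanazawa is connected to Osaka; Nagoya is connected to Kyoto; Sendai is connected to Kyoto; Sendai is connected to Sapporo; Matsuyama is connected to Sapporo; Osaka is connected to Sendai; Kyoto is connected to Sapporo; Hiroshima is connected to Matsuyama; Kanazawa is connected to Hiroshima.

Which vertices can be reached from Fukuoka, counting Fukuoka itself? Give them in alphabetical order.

Start at Fukuoka.
Its neighbours: Hiroshima, Kyoto.
Then their neighbours: Kanazawa, Matsuyama, Nagoya, Sapporo, Sendai.
Then next layer: Osaka.
Every vertex is now reached.

Fukuoka, Hiroshima, Kanazawa, Kyoto, Matsuyama, Nagoya, Osaka, Sapporo, Sendai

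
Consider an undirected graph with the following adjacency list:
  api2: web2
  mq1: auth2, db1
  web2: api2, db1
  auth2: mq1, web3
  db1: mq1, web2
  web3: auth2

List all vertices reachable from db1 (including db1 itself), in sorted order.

Start at db1.
Its neighbours: mq1, web2.
Then their neighbours: api2, auth2.
Then next layer: web3.
Every vertex is now reached.

api2, auth2, db1, mq1, web2, web3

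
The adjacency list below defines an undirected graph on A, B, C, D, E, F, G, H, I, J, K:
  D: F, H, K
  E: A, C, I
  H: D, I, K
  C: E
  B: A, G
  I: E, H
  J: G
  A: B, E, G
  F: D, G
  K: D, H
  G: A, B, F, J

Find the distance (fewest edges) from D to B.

3

Distance 0: D.
Distance 1: F, H, K.
Distance 2: G, I.
Distance 3: A, B, E, J — contains B.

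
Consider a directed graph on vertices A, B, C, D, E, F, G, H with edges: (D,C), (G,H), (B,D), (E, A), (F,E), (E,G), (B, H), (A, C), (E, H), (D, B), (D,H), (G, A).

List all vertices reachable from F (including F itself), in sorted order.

Start at F.
Its neighbours: E.
Then their neighbours: A, G, H.
Then next layer: C.
Nothing further is reachable.

A, C, E, F, G, H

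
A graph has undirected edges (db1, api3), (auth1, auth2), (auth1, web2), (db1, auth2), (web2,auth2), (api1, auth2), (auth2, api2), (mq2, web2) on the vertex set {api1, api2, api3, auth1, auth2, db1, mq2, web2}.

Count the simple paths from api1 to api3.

1

api1–auth2–db1–api3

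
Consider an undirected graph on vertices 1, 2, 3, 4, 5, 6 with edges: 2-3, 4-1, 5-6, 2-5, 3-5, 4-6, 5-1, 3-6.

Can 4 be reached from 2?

Explore from 2.
Distance 1: reach 3, 5.
Distance 2: reach 1, 6.
Distance 3: reach 4.
Found 4.

Yes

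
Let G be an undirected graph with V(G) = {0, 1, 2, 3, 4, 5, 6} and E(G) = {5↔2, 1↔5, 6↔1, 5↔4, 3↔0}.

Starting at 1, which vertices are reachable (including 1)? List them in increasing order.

1, 2, 4, 5, 6

Start at 1.
Its neighbours: 5, 6.
Then their neighbours: 2, 4.
Nothing further is reachable.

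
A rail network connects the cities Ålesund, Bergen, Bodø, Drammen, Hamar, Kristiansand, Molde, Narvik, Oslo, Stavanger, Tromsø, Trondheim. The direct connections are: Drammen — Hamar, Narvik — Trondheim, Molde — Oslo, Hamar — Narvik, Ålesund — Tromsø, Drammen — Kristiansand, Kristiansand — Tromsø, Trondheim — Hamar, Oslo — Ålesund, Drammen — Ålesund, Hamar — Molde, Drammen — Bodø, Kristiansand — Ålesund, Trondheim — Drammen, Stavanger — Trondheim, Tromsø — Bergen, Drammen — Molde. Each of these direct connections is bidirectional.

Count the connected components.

1

From Ålesund: component {Ålesund, Bergen, Bodø, Drammen, Hamar, Kristiansand, Molde, Narvik, Oslo, Stavanger, Tromsø, Trondheim}.
That's 1 component.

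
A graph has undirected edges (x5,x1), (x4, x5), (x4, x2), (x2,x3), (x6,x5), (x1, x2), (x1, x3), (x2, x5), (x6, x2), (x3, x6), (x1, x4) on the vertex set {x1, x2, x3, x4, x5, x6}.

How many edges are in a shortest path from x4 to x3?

Distance 0: x4.
Distance 1: x1, x2, x5.
Distance 2: x3, x6 — contains x3.

2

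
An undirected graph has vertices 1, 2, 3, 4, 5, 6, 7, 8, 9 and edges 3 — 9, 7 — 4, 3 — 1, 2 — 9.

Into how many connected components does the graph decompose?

5

From 1: component {1, 2, 3, 9}.
From 4: component {4, 7}.
From 5: component {5}.
From 6: component {6}.
From 8: component {8}.
That's 5 components.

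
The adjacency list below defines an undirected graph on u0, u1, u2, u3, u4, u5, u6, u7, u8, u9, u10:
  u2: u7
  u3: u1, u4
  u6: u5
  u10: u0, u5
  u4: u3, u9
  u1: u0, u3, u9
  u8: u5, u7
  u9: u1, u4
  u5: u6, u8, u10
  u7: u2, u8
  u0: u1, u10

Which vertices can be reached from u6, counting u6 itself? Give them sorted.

u0, u1, u2, u3, u4, u5, u6, u7, u8, u9, u10

Start at u6.
Its neighbours: u5.
Then their neighbours: u8, u10.
Then next layer: u0, u7.
Then next layer: u1, u2.
Then next layer: u3, u9.
Then next layer: u4.
Every vertex is now reached.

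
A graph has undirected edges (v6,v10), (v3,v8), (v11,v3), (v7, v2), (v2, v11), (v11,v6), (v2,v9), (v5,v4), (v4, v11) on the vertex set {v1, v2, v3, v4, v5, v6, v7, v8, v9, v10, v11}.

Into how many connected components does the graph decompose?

From v1: component {v1}.
From v2: component {v2, v3, v4, v5, v6, v7, v8, v9, v10, v11}.
That's 2 components.

2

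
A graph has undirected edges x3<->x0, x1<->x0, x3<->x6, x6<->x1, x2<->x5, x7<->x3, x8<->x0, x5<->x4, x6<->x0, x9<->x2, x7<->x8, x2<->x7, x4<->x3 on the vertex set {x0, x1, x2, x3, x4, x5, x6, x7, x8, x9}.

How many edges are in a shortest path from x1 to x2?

Distance 0: x1.
Distance 1: x0, x6.
Distance 2: x3, x8.
Distance 3: x4, x7.
Distance 4: x2, x5 — contains x2.

4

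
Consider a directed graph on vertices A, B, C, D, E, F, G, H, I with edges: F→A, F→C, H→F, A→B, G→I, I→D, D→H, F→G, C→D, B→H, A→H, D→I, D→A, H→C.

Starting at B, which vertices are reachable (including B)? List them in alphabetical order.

A, B, C, D, F, G, H, I

Start at B.
Its neighbours: H.
Then their neighbours: C, F.
Then next layer: A, D, G.
Then next layer: I.
Nothing further is reachable.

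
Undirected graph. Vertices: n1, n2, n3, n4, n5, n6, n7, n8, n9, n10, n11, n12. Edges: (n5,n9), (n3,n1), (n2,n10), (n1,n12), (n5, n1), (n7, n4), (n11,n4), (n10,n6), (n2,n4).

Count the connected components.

From n1: component {n1, n3, n5, n9, n12}.
From n2: component {n2, n4, n6, n7, n10, n11}.
From n8: component {n8}.
That's 3 components.

3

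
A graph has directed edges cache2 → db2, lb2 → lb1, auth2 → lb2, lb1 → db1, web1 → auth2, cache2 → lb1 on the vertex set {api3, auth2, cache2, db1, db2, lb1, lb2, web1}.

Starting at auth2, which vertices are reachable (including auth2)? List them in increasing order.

Start at auth2.
Its neighbours: lb2.
Then their neighbours: lb1.
Then next layer: db1.
Nothing further is reachable.

auth2, db1, lb1, lb2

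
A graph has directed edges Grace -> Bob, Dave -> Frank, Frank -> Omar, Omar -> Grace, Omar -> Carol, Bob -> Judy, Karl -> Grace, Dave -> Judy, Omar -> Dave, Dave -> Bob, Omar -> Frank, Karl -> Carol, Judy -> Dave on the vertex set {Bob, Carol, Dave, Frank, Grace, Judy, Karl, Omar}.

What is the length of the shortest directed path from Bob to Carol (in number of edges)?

5

Distance 0: Bob.
Distance 1: Judy.
Distance 2: Dave.
Distance 3: Frank.
Distance 4: Omar.
Distance 5: Carol, Grace — contains Carol.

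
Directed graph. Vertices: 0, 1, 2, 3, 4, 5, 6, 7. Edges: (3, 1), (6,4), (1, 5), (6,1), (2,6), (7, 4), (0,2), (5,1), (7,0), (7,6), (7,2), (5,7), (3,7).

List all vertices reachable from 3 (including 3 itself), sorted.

0, 1, 2, 3, 4, 5, 6, 7

Start at 3.
Its neighbours: 1, 7.
Then their neighbours: 0, 2, 4, 5, 6.
Every vertex is now reached.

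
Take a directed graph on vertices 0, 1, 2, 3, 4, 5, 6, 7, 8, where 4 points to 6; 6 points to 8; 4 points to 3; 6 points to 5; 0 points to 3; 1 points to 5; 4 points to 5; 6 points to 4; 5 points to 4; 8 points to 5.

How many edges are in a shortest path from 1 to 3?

3

Distance 0: 1.
Distance 1: 5.
Distance 2: 4.
Distance 3: 3, 6 — contains 3.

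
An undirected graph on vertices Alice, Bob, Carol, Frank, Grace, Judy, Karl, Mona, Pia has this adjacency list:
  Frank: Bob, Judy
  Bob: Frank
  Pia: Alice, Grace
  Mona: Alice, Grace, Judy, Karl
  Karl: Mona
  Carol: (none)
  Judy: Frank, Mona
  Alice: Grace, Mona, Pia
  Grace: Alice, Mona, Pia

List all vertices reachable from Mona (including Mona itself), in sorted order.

Start at Mona.
Its neighbours: Alice, Grace, Judy, Karl.
Then their neighbours: Frank, Pia.
Then next layer: Bob.
Nothing further is reachable.

Alice, Bob, Frank, Grace, Judy, Karl, Mona, Pia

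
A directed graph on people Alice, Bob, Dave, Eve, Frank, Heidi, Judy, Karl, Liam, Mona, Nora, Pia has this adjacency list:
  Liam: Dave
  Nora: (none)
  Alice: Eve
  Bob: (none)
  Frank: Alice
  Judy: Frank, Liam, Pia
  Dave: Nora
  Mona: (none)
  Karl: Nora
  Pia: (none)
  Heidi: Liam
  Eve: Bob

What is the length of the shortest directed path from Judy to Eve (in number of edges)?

3

Distance 0: Judy.
Distance 1: Frank, Liam, Pia.
Distance 2: Alice, Dave.
Distance 3: Eve, Nora — contains Eve.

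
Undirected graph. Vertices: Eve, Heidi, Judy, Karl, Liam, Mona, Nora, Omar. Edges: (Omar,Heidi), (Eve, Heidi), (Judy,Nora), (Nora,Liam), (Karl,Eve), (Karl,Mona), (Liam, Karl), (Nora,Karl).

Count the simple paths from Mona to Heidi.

Mona–Karl–Eve–Heidi

1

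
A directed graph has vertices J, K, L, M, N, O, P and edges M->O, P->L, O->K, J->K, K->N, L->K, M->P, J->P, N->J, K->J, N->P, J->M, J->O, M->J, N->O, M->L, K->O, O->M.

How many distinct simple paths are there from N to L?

14

N→J→K→O→M→L
N→J→K→O→M→P→L
N→J→M→L
N→J→M→P→L
N→J→O→M→L
N→J→O→M→P→L
N→J→P→L
N→O→K→J→M→L
N→O→K→J→M→P→L
N→O→K→J→P→L
N→O→M→J→P→L
N→O→M→L
N→O→M→P→L
N→P→L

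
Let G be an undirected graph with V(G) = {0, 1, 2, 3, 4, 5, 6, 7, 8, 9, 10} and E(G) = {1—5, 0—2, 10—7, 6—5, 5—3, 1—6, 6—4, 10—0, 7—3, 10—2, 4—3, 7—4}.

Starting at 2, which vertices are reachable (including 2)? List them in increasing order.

Start at 2.
Its neighbours: 0, 10.
Then their neighbours: 7.
Then next layer: 3, 4.
Then next layer: 5, 6.
Then next layer: 1.
Nothing further is reachable.

0, 1, 2, 3, 4, 5, 6, 7, 10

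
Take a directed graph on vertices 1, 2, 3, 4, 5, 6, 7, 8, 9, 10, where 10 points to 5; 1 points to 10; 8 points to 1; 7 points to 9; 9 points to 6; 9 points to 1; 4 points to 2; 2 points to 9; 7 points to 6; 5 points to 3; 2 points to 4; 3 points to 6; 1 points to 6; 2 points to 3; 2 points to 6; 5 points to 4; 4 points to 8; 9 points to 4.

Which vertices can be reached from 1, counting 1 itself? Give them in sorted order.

1, 2, 3, 4, 5, 6, 8, 9, 10

Start at 1.
Its neighbours: 6, 10.
Then their neighbours: 5.
Then next layer: 3, 4.
Then next layer: 2, 8.
Then next layer: 9.
Nothing further is reachable.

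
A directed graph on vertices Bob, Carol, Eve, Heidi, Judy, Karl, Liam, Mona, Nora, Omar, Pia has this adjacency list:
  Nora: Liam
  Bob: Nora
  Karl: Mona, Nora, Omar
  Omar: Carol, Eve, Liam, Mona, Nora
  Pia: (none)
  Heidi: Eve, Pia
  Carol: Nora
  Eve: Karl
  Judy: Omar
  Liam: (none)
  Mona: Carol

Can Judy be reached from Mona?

Explore from Mona.
Distance 1: reach Carol.
Distance 2: reach Nora.
Distance 3: reach Liam.
The search from Mona is exhausted; no directed path reaches Judy.

No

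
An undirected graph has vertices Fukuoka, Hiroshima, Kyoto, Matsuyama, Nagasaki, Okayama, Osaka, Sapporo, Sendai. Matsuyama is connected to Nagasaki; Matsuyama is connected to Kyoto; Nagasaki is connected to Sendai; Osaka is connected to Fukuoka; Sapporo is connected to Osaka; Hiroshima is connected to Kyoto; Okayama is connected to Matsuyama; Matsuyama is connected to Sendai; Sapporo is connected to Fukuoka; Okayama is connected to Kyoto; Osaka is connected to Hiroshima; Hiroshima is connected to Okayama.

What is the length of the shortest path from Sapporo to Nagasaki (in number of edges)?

Distance 0: Sapporo.
Distance 1: Fukuoka, Osaka.
Distance 2: Hiroshima.
Distance 3: Kyoto, Okayama.
Distance 4: Matsuyama.
Distance 5: Nagasaki, Sendai — contains Nagasaki.

5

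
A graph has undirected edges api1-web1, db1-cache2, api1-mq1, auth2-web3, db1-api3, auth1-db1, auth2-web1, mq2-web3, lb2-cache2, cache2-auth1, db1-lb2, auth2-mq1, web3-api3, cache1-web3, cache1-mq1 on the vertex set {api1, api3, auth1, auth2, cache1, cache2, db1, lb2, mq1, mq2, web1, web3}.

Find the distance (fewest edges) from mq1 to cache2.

5

Distance 0: mq1.
Distance 1: api1, auth2, cache1.
Distance 2: web1, web3.
Distance 3: api3, mq2.
Distance 4: db1.
Distance 5: auth1, cache2, lb2 — contains cache2.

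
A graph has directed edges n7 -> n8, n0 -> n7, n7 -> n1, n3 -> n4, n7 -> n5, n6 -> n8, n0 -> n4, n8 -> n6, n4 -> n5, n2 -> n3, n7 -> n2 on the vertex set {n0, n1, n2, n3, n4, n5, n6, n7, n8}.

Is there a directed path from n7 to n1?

Explore from n7.
Distance 1: reach n1, n2, n5, n8.
Found n1.

Yes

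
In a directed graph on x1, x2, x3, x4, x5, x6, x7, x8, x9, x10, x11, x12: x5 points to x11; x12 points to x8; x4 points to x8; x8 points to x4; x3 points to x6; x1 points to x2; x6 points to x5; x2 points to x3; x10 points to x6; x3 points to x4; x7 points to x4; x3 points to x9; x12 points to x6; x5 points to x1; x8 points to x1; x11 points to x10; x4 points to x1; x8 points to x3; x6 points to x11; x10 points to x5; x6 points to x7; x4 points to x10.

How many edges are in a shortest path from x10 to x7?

2

Distance 0: x10.
Distance 1: x5, x6.
Distance 2: x1, x7, x11 — contains x7.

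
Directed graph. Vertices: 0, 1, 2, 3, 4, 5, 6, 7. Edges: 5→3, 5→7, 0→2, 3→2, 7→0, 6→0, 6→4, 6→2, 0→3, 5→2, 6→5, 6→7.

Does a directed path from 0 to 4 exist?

No

Explore from 0.
Distance 1: reach 2, 3.
The search from 0 is exhausted; no directed path reaches 4.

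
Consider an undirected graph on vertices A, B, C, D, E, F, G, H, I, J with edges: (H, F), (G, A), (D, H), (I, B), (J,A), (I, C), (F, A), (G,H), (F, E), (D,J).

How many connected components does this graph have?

From A: component {A, D, E, F, G, H, J}.
From B: component {B, C, I}.
That's 2 components.

2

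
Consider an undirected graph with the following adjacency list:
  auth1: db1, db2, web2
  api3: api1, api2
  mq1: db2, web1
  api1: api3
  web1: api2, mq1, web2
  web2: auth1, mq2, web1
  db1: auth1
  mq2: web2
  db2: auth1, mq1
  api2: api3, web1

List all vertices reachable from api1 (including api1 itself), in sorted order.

api1, api2, api3, auth1, db1, db2, mq1, mq2, web1, web2

Start at api1.
Its neighbours: api3.
Then their neighbours: api2.
Then next layer: web1.
Then next layer: mq1, web2.
Then next layer: auth1, db2, mq2.
Then next layer: db1.
Every vertex is now reached.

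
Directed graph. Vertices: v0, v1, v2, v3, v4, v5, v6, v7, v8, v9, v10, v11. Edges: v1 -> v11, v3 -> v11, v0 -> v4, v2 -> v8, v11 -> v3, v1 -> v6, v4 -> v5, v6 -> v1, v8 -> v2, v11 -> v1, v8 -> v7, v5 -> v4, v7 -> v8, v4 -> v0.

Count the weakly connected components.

5

From v0: component {v0, v4, v5}.
From v1: component {v1, v3, v6, v11}.
From v2: component {v2, v7, v8}.
From v9: component {v9}.
From v10: component {v10}.
That's 5 components.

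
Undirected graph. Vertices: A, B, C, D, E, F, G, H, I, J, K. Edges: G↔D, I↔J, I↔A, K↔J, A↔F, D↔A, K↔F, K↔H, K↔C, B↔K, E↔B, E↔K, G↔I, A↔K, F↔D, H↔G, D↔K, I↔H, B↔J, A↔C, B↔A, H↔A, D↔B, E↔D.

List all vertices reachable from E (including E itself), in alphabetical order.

Start at E.
Its neighbours: B, D, K.
Then their neighbours: A, C, F, G, H, J.
Then next layer: I.
Every vertex is now reached.

A, B, C, D, E, F, G, H, I, J, K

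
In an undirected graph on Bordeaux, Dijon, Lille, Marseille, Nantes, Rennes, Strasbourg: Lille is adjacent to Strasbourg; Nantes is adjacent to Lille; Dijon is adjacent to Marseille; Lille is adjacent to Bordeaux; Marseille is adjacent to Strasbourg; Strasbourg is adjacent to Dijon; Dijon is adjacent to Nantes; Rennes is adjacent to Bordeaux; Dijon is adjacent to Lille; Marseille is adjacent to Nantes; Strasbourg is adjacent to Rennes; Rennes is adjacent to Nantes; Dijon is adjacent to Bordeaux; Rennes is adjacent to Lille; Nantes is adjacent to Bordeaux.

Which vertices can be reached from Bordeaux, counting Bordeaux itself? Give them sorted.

Start at Bordeaux.
Its neighbours: Dijon, Lille, Nantes, Rennes.
Then their neighbours: Marseille, Strasbourg.
Every vertex is now reached.

Bordeaux, Dijon, Lille, Marseille, Nantes, Rennes, Strasbourg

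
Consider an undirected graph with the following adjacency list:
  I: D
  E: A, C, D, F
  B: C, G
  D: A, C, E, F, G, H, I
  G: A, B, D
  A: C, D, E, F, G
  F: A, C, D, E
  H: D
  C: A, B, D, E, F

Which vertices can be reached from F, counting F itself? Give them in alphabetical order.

A, B, C, D, E, F, G, H, I

Start at F.
Its neighbours: A, C, D, E.
Then their neighbours: B, G, H, I.
Every vertex is now reached.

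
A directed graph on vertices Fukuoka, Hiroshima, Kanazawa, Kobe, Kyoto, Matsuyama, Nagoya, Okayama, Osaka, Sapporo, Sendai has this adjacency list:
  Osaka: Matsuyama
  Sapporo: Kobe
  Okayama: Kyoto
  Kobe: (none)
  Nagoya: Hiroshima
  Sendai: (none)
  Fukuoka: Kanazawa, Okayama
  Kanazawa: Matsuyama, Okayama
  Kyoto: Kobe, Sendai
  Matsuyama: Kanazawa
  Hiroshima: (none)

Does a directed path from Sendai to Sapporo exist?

Sendai has no outgoing edges, so nothing is reachable from it.

No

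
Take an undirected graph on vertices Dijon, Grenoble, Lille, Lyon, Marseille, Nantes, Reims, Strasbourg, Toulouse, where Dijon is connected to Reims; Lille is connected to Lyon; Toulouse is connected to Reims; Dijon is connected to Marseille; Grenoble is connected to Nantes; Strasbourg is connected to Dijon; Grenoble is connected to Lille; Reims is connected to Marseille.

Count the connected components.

2

From Dijon: component {Dijon, Marseille, Reims, Strasbourg, Toulouse}.
From Grenoble: component {Grenoble, Lille, Lyon, Nantes}.
That's 2 components.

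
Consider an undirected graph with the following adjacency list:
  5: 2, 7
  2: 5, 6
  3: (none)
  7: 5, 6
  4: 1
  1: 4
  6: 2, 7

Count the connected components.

3

From 1: component {1, 4}.
From 2: component {2, 5, 6, 7}.
From 3: component {3}.
That's 3 components.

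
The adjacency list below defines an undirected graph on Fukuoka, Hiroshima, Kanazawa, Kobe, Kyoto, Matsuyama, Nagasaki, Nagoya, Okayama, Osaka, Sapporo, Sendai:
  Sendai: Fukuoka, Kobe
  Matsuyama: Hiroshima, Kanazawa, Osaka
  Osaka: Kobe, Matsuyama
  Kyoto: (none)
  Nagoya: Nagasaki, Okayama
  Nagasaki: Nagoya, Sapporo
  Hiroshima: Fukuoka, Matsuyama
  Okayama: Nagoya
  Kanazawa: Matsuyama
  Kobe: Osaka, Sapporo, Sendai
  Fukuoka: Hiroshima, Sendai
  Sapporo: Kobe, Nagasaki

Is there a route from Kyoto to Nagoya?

Kyoto has no edges, so nothing is reachable from it.

No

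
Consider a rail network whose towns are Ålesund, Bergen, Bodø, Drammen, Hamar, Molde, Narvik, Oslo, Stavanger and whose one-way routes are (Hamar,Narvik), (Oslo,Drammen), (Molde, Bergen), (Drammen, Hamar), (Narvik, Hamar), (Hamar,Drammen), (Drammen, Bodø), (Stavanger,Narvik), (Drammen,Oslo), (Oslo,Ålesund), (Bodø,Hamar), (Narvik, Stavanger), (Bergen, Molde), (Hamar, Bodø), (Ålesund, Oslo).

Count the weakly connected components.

From Ålesund: component {Ålesund, Bodø, Drammen, Hamar, Narvik, Oslo, Stavanger}.
From Bergen: component {Bergen, Molde}.
That's 2 components.

2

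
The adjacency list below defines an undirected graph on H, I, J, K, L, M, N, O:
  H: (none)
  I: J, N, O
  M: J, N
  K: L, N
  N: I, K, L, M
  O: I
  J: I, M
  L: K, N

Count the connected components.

2

From H: component {H}.
From I: component {I, J, K, L, M, N, O}.
That's 2 components.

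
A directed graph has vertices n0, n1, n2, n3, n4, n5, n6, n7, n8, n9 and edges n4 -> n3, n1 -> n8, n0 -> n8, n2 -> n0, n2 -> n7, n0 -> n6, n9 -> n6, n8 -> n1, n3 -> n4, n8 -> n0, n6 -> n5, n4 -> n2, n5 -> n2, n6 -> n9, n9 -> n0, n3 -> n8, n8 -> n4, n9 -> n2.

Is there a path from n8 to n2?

Explore from n8.
Distance 1: reach n0, n1, n4.
Distance 2: reach n2, n3, n6.
Found n2.

Yes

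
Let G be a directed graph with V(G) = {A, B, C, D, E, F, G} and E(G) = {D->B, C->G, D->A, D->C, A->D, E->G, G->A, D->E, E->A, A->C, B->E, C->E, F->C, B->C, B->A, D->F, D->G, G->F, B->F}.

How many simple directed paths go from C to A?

3

C→E→A
C→E→G→A
C→G→A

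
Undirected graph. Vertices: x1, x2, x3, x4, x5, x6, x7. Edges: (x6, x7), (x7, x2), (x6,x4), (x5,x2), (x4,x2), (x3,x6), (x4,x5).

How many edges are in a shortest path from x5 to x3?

Distance 0: x5.
Distance 1: x2, x4.
Distance 2: x6, x7.
Distance 3: x3 — contains x3.

3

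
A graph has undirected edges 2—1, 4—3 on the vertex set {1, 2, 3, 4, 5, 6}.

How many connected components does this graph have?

From 1: component {1, 2}.
From 3: component {3, 4}.
From 5: component {5}.
From 6: component {6}.
That's 4 components.

4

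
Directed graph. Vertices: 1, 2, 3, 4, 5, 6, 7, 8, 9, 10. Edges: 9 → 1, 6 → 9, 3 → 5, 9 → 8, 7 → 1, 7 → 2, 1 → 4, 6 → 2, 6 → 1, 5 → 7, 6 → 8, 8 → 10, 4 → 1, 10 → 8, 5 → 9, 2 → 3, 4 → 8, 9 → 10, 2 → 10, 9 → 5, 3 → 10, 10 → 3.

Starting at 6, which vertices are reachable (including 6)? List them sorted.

1, 2, 3, 4, 5, 6, 7, 8, 9, 10

Start at 6.
Its neighbours: 1, 2, 8, 9.
Then their neighbours: 3, 4, 5, 10.
Then next layer: 7.
Every vertex is now reached.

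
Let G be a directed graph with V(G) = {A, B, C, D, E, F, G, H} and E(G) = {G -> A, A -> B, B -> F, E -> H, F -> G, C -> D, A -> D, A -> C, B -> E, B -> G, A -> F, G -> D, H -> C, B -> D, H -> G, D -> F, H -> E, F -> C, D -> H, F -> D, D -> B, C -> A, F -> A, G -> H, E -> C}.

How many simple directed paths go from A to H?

30

A→B→D→F→G→H
A→B→D→H
A→B→E→C→D→F→G→H
A→B→E→C→D→H
A→B→E→H
A→B→F→C→D→H
A→B→F→D→H
A→B→F→G→D→H
... and 22 more.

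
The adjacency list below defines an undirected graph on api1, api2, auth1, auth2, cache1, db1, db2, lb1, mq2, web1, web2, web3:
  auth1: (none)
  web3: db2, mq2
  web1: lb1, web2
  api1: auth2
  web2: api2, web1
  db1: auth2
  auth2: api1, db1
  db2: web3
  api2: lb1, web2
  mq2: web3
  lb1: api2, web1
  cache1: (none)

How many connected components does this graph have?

5

From api1: component {api1, auth2, db1}.
From api2: component {api2, lb1, web1, web2}.
From auth1: component {auth1}.
From cache1: component {cache1}.
From db2: component {db2, mq2, web3}.
That's 5 components.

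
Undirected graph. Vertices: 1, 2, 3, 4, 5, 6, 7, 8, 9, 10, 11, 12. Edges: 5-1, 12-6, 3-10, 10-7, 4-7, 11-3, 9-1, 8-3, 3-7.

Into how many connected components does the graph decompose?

4

From 1: component {1, 5, 9}.
From 2: component {2}.
From 3: component {3, 4, 7, 8, 10, 11}.
From 6: component {6, 12}.
That's 4 components.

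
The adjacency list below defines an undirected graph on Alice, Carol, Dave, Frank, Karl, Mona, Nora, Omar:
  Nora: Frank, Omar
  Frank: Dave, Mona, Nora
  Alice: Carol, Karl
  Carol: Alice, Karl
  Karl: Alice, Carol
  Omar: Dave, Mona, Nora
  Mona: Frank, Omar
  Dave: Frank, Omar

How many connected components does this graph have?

From Alice: component {Alice, Carol, Karl}.
From Dave: component {Dave, Frank, Mona, Nora, Omar}.
That's 2 components.

2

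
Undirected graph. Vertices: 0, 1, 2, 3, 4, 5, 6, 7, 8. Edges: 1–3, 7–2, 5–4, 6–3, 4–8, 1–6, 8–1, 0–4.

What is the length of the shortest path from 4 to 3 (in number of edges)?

Distance 0: 4.
Distance 1: 0, 5, 8.
Distance 2: 1.
Distance 3: 3, 6 — contains 3.

3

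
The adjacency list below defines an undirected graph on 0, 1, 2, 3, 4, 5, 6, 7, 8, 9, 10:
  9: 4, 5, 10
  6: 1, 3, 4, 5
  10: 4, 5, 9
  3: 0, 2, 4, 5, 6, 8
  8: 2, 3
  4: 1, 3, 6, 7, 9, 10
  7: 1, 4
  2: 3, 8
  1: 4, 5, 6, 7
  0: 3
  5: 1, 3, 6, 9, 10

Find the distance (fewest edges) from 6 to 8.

Distance 0: 6.
Distance 1: 1, 3, 4, 5.
Distance 2: 0, 2, 7, 8, 9, 10 — contains 8.

2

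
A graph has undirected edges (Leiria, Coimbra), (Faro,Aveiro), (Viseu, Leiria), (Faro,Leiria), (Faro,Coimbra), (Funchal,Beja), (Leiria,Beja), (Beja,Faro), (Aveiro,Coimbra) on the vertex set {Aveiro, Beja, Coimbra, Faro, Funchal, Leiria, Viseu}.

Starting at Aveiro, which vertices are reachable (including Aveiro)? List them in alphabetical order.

Aveiro, Beja, Coimbra, Faro, Funchal, Leiria, Viseu

Start at Aveiro.
Its neighbours: Coimbra, Faro.
Then their neighbours: Beja, Leiria.
Then next layer: Funchal, Viseu.
Every vertex is now reached.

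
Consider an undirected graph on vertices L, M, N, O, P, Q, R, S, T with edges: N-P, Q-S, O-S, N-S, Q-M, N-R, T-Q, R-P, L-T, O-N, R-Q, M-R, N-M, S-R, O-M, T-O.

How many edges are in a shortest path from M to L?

3

Distance 0: M.
Distance 1: N, O, Q, R.
Distance 2: P, S, T.
Distance 3: L — contains L.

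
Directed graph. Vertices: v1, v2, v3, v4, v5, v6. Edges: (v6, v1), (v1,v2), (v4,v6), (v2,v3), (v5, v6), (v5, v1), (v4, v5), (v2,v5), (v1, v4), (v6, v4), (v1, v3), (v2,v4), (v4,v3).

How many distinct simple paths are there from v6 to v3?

7

v6→v1→v2→v3
v6→v1→v2→v4→v3
v6→v1→v3
v6→v1→v4→v3
v6→v4→v3
v6→v4→v5→v1→v2→v3
v6→v4→v5→v1→v3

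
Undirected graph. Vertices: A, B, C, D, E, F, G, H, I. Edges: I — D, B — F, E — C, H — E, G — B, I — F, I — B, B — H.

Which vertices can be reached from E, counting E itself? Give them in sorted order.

Start at E.
Its neighbours: C, H.
Then their neighbours: B.
Then next layer: F, G, I.
Then next layer: D.
Nothing further is reachable.

B, C, D, E, F, G, H, I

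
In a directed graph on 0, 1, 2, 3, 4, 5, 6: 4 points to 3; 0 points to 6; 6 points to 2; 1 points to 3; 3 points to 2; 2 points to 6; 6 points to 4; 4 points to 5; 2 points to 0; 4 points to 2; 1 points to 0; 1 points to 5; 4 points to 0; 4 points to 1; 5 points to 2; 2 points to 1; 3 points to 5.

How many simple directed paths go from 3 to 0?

8

3→2→0
3→2→1→0
3→2→6→4→0
3→2→6→4→1→0
3→5→2→0
3→5→2→1→0
3→5→2→6→4→0
3→5→2→6→4→1→0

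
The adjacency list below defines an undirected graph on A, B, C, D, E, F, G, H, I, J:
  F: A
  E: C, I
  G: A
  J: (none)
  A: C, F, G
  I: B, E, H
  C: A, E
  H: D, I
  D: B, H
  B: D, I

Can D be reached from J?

J has no edges, so nothing is reachable from it.

No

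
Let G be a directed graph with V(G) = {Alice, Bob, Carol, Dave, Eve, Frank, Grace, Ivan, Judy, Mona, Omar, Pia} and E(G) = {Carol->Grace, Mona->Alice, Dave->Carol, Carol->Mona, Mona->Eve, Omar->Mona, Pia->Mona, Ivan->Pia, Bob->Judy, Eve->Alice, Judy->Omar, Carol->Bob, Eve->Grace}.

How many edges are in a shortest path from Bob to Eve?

Distance 0: Bob.
Distance 1: Judy.
Distance 2: Omar.
Distance 3: Mona.
Distance 4: Alice, Eve — contains Eve.

4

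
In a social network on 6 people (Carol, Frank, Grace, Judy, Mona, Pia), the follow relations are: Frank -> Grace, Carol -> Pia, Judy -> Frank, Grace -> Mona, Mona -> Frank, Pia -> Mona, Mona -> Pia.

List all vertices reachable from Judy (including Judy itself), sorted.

Start at Judy.
Its neighbours: Frank.
Then their neighbours: Grace.
Then next layer: Mona.
Then next layer: Pia.
Nothing further is reachable.

Frank, Grace, Judy, Mona, Pia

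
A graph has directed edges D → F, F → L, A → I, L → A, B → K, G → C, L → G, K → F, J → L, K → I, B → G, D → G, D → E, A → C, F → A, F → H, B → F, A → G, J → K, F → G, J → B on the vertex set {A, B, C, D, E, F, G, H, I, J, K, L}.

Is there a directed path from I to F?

No

I has no outgoing edges, so nothing is reachable from it.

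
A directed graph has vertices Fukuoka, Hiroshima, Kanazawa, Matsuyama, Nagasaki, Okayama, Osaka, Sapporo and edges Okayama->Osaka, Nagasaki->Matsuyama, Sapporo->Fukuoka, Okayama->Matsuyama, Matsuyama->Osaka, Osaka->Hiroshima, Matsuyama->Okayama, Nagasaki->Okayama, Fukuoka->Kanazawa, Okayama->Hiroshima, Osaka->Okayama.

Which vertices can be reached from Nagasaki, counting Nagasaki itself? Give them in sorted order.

Hiroshima, Matsuyama, Nagasaki, Okayama, Osaka

Start at Nagasaki.
Its neighbours: Matsuyama, Okayama.
Then their neighbours: Hiroshima, Osaka.
Nothing further is reachable.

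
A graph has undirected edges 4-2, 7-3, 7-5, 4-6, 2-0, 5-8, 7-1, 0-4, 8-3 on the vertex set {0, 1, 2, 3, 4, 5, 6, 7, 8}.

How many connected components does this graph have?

2

From 0: component {0, 2, 4, 6}.
From 1: component {1, 3, 5, 7, 8}.
That's 2 components.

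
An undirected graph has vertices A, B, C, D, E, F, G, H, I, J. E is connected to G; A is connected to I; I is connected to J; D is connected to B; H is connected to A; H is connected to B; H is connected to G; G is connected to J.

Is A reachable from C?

No

C has no edges, so nothing is reachable from it.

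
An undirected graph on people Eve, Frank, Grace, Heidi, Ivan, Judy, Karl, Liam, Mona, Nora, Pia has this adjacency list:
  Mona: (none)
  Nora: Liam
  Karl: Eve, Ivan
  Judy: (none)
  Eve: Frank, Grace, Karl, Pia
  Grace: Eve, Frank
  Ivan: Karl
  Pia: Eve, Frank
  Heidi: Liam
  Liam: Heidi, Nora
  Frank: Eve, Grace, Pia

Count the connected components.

4

From Eve: component {Eve, Frank, Grace, Ivan, Karl, Pia}.
From Heidi: component {Heidi, Liam, Nora}.
From Judy: component {Judy}.
From Mona: component {Mona}.
That's 4 components.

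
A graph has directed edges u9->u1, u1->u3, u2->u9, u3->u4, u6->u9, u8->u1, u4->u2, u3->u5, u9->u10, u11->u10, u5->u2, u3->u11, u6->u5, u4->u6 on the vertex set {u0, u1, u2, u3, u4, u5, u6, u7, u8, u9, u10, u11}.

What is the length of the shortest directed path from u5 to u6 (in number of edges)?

Distance 0: u5.
Distance 1: u2.
Distance 2: u9.
Distance 3: u1, u10.
Distance 4: u3.
Distance 5: u4, u11.
Distance 6: u6 — contains u6.

6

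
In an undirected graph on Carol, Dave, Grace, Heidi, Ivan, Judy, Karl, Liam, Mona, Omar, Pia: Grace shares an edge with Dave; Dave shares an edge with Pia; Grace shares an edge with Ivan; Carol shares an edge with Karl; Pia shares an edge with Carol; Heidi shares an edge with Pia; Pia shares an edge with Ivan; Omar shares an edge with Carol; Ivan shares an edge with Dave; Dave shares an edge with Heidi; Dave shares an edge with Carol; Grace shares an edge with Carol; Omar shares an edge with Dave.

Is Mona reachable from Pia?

Explore from Pia.
Distance 1: reach Carol, Dave, Heidi, Ivan.
Distance 2: reach Grace, Karl, Omar.
The search is exhausted without reaching Mona; it lies in a different component.

No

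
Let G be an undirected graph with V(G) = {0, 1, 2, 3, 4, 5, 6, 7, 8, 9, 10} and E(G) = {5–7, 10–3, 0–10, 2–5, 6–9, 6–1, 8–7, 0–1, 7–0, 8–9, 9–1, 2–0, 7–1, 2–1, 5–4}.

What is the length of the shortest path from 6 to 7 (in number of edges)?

Distance 0: 6.
Distance 1: 1, 9.
Distance 2: 0, 2, 7, 8 — contains 7.

2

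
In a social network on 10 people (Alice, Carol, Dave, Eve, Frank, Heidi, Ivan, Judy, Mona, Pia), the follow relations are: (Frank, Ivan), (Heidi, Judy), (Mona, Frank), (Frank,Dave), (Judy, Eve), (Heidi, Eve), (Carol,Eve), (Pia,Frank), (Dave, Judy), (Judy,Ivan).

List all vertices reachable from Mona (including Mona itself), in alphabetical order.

Start at Mona.
Its neighbours: Frank.
Then their neighbours: Dave, Ivan.
Then next layer: Judy.
Then next layer: Eve.
Nothing further is reachable.

Dave, Eve, Frank, Ivan, Judy, Mona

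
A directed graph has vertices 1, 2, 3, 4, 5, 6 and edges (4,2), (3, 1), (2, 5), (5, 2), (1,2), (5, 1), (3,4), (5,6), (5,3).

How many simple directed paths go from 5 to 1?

2

5→1
5→3→1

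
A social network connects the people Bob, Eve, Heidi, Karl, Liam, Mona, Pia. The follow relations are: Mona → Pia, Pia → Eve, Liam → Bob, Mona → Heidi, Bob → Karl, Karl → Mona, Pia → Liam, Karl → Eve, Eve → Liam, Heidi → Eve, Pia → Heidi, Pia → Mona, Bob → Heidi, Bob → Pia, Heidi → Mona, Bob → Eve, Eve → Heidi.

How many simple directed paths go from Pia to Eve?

Pia→Eve
Pia→Heidi→Eve
Pia→Liam→Bob→Eve
Pia→Liam→Bob→Heidi→Eve
Pia→Liam→Bob→Karl→Eve
Pia→Liam→Bob→Karl→Mona→Heidi→Eve
Pia→Mona→Heidi→Eve

7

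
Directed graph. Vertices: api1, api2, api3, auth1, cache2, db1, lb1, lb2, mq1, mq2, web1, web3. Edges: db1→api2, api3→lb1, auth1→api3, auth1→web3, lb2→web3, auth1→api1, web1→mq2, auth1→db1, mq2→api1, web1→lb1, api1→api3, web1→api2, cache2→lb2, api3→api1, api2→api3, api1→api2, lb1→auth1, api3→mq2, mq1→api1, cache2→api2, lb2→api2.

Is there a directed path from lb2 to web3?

Explore from lb2.
Distance 1: reach api2, web3.
Found web3.

Yes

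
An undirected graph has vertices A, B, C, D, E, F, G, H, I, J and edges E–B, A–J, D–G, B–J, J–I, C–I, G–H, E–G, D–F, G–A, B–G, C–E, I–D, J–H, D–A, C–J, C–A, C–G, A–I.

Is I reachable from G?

Yes

Explore from G.
Distance 1: reach A, B, C, D, E, H.
Distance 2: reach F, I, J.
Found I.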